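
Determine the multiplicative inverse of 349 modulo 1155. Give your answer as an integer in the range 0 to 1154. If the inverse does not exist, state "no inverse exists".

139

gcd(1155, 349) by repeated division:
1155 = 3×349 + 108
349 = 3×108 + 25
108 = 4×25 + 8
25 = 3×8 + 1
8 = 8×1 + 0
Since gcd(349, 1155) = 1, back-substitute to write 1 as a combination:
1 = 25 − 3·8
1 = −3·108 + 13·25
1 = 13·349 − 42·108
1 = −42·1155 + 139·349
So 349·139 ≡ 1 (mod 1155).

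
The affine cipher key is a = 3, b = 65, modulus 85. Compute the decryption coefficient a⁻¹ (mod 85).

Extended Euclidean algorithm:
85 = 28×3 + 1
3 = 3×1 + 0
gcd = 1, so the inverse exists. Back-substitute:
1 = 85 − 28·3
So 3·(-28) ≡ 1 (mod 85), and -28 ≡ 57 (mod 85).

57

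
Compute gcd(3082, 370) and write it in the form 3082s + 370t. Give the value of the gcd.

Apply Euclid's algorithm to 3082 and 370:
3082 = 8×370 + 122
370 = 3×122 + 4
122 = 30×4 + 2
4 = 2×2 + 0
gcd(3082, 370) = 2.
Express as a combination:
2 = 122 − 30·4
2 = −30·370 + 91·122
2 = 91·3082 − 758·370
So 2 = (91)·3082 + (-758)·370.

2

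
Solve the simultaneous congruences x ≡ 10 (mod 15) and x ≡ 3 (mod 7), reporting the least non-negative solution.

Write x = 10 + 15·k. Then 15·k ≡ 3 − 10 ≡ 0 (mod 7).
Need 15⁻¹ mod 7. Extended Euclid on (7, 1):
7 = 7·1 + 0
15⁻¹ ≡ 1 (mod 7), so k ≡ 1·0 ≡ 0 (mod 7).
x = 10 + 15·0 = 10.

10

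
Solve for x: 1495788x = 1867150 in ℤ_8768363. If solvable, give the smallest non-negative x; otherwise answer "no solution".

First find gcd(1495788, 8768363):
8768363 = 5*1495788 + 1289423
1495788 = 1*1289423 + 206365
1289423 = 6*206365 + 51233
206365 = 4*51233 + 1433
51233 = 35*1433 + 1078
1433 = 1*1078 + 355
1078 = 3*355 + 13
355 = 27*13 + 4
13 = 3*4 + 1
4 = 4*1 + 0
gcd = 1, so a unique solution mod 8768363 exists.
Back-substitute for the Bézout coefficients:
1 = 13 − 3·4
1 = −3·355 + 82·13
1 = 82·1078 − 249·355
1 = −249·1433 + 331·1078
1 = 331·51233 − 11834·1433
1 = −11834·206365 + 47667·51233
1 = 47667·1289423 − 297836·206365
1 = −297836·1495788 + 345503·1289423
1 = 345503·8768363 − 2025351·1495788
So 1495788·(-2025351) ≡ 1 (mod 8768363), giving 1495788⁻¹ ≡ 6743012.
x ≡ 1495788⁻¹·1867150 ≡ 6743012·1867150 ≡ 3011716 (mod 8768363).

3011716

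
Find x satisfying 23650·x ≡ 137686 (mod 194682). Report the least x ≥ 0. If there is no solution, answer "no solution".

First find gcd(23650, 194682):
194682 = 8×23650 + 5482
23650 = 4×5482 + 1722
5482 = 3×1722 + 316
1722 = 5×316 + 142
316 = 2×142 + 32
142 = 4×32 + 14
32 = 2×14 + 4
14 = 3×4 + 2
4 = 2×2 + 0
gcd = 2 and 2 | 137686, so solutions exist. Divide through by 2: 11825x ≡ 68843 (mod 97341).
Now find 11825⁻¹ mod 97341:
97341 = 8·11825 + 2741
11825 = 4·2741 + 861
2741 = 3·861 + 158
861 = 5·158 + 71
158 = 2·71 + 16
71 = 4·16 + 7
16 = 2·7 + 2
7 = 3·2 + 1
2 = 2·1 + 0
Back-substitute:
1 = 7 − 3·2
1 = −3·16 + 7·7
1 = 7·71 − 31·16
1 = −31·158 + 69·71
1 = 69·861 − 376·158
1 = −376·2741 + 1197·861
1 = 1197·11825 − 5164·2741
1 = −5164·97341 + 42509·11825
So 11825⁻¹ ≡ 42509 (mod 97341).
Then x ≡ 42509·68843 ≡ 84604 (mod 97341); the smallest non-negative solution is x = 84604.

84604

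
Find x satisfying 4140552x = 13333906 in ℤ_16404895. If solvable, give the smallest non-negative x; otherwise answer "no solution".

no solution

gcd(4140552, 16404895):
16404895 = 3*4140552 + 3983239
4140552 = 1*3983239 + 157313
3983239 = 25*157313 + 50414
157313 = 3*50414 + 6071
50414 = 8*6071 + 1846
6071 = 3*1846 + 533
1846 = 3*533 + 247
533 = 2*247 + 39
247 = 6*39 + 13
39 = 3*13 + 0
gcd = 13, but 13 ∤ 13333906, so the congruence has no solution.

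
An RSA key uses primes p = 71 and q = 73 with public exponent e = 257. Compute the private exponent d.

353

φ(n) = (p−1)(q−1) = 70·72 = 5040.
Need d with 257·d ≡ 1 (mod 5040). Apply the extended Euclidean algorithm:
5040 = 19·257 + 157
257 = 1·157 + 100
157 = 1·100 + 57
100 = 1·57 + 43
57 = 1·43 + 14
43 = 3·14 + 1
14 = 14·1 + 0
Back-substitute:
1 = 43 − 3·14
1 = −3·57 + 4·43
1 = 4·100 − 7·57
1 = −7·157 + 11·100
1 = 11·257 − 18·157
1 = −18·5040 + 353·257
So 257·353 ≡ 1 (mod 5040), hence d = 353.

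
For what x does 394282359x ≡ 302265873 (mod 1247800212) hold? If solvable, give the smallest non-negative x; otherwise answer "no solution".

First find gcd(394282359, 1247800212):
1247800212 = 3·394282359 + 64953135
394282359 = 6·64953135 + 4563549
64953135 = 14·4563549 + 1063449
4563549 = 4·1063449 + 309753
1063449 = 3·309753 + 134190
309753 = 2·134190 + 41373
134190 = 3·41373 + 10071
41373 = 4·10071 + 1089
10071 = 9·1089 + 270
1089 = 4·270 + 9
270 = 30·9 + 0
gcd = 9 and 9 | 302265873, so solutions exist. Divide through by 9: 43809151x ≡ 33585097 (mod 138644468).
Now find 43809151⁻¹ mod 138644468:
138644468 = 3*43809151 + 7217015
43809151 = 6*7217015 + 507061
7217015 = 14*507061 + 118161
507061 = 4*118161 + 34417
118161 = 3*34417 + 14910
34417 = 2*14910 + 4597
14910 = 3*4597 + 1119
4597 = 4*1119 + 121
1119 = 9*121 + 30
121 = 4*30 + 1
30 = 30*1 + 0
Back-substitute:
1 = 121 − 4·30
1 = −4·1119 + 37·121
1 = 37·4597 − 152·1119
1 = −152·14910 + 493·4597
1 = 493·34417 − 1138·14910
1 = −1138·118161 + 3907·34417
1 = 3907·507061 − 16766·118161
1 = −16766·7217015 + 238631·507061
1 = 238631·43809151 − 1448552·7217015
1 = −1448552·138644468 + 4584287·43809151
So 43809151⁻¹ ≡ 4584287 (mod 138644468).
Then x ≡ 4584287·33585097 ≡ 12368115 (mod 138644468); the smallest non-negative solution is x = 12368115.

12368115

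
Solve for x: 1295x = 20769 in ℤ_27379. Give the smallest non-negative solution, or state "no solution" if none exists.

1052

First find gcd(1295, 27379):
27379 = 21*1295 + 184
1295 = 7*184 + 7
184 = 26*7 + 2
7 = 3*2 + 1
2 = 2*1 + 0
gcd = 1, so a unique solution mod 27379 exists.
Back-substitute for the Bézout coefficients:
1 = 7 − 3·2
1 = −3·184 + 79·7
1 = 79·1295 − 556·184
1 = −556·27379 + 11755·1295
So 1295·(11755) ≡ 1 (mod 27379), giving 1295⁻¹ ≡ 11755.
x ≡ 1295⁻¹·20769 ≡ 11755·20769 ≡ 1052 (mod 27379).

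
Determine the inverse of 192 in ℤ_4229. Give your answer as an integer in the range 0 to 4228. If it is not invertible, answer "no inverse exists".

Extended Euclidean algorithm:
4229 = 22×192 + 5
192 = 38×5 + 2
5 = 2×2 + 1
2 = 2×1 + 0
The gcd is 1. Working backward:
1 = 5 − 2·2
1 = −2·192 + 77·5
1 = 77·4229 − 1696·192
So 192·(-1696) ≡ 1 (mod 4229), and -1696 ≡ 2533 (mod 4229).

2533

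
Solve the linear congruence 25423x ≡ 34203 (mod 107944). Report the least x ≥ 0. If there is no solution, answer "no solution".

79693

First find gcd(25423, 107944):
107944 = 4×25423 + 6252
25423 = 4×6252 + 415
6252 = 15×415 + 27
415 = 15×27 + 10
27 = 2×10 + 7
10 = 1×7 + 3
7 = 2×3 + 1
3 = 3×1 + 0
gcd = 1, so a unique solution mod 107944 exists.
Back-substitute for the Bézout coefficients:
1 = 7 − 2·3
1 = −2·10 + 3·7
1 = 3·27 − 8·10
1 = −8·415 + 123·27
1 = 123·6252 − 1853·415
1 = −1853·25423 + 7535·6252
1 = 7535·107944 − 31993·25423
So 25423·(-31993) ≡ 1 (mod 107944), giving 25423⁻¹ ≡ 75951.
x ≡ 25423⁻¹·34203 ≡ 75951·34203 ≡ 79693 (mod 107944).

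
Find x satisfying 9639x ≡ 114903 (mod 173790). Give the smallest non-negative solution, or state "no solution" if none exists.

3077

First find gcd(9639, 173790):
173790 = 18·9639 + 288
9639 = 33·288 + 135
288 = 2·135 + 18
135 = 7·18 + 9
18 = 2·9 + 0
gcd = 9 and 9 | 114903, so solutions exist. Divide through by 9: 1071x ≡ 12767 (mod 19310).
Now find 1071⁻¹ mod 19310:
19310 = 18·1071 + 32
1071 = 33·32 + 15
32 = 2·15 + 2
15 = 7·2 + 1
2 = 2·1 + 0
Back-substitute:
1 = 15 − 7·2
1 = −7·32 + 15·15
1 = 15·1071 − 502·32
1 = −502·19310 + 9051·1071
So 1071⁻¹ ≡ 9051 (mod 19310).
Then x ≡ 9051·12767 ≡ 3077 (mod 19310); the smallest non-negative solution is x = 3077.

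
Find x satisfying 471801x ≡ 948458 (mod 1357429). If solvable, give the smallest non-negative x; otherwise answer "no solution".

First find gcd(471801, 1357429):
1357429 = 2×471801 + 413827
471801 = 1×413827 + 57974
413827 = 7×57974 + 8009
57974 = 7×8009 + 1911
8009 = 4×1911 + 365
1911 = 5×365 + 86
365 = 4×86 + 21
86 = 4×21 + 2
21 = 10×2 + 1
2 = 2×1 + 0
gcd = 1, so a unique solution mod 1357429 exists.
Back-substitute for the Bézout coefficients:
1 = 21 − 10·2
1 = −10·86 + 41·21
1 = 41·365 − 174·86
1 = −174·1911 + 911·365
1 = 911·8009 − 3818·1911
1 = −3818·57974 + 27637·8009
1 = 27637·413827 − 197277·57974
1 = −197277·471801 + 224914·413827
1 = 224914·1357429 − 647105·471801
So 471801·(-647105) ≡ 1 (mod 1357429), giving 471801⁻¹ ≡ 710324.
x ≡ 471801⁻¹·948458 ≡ 710324·948458 ≡ 106257 (mod 1357429).

106257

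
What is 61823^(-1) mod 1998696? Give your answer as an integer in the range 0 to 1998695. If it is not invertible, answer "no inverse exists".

220583

Extended Euclidean algorithm:
1998696 = 32*61823 + 20360
61823 = 3*20360 + 743
20360 = 27*743 + 299
743 = 2*299 + 145
299 = 2*145 + 9
145 = 16*9 + 1
9 = 9*1 + 0
gcd = 1, so the inverse exists. Back-substitute:
1 = 145 − 16·9
1 = −16·299 + 33·145
1 = 33·743 − 82·299
1 = −82·20360 + 2247·743
1 = 2247·61823 − 6823·20360
1 = −6823·1998696 + 220583·61823
So 61823·220583 ≡ 1 (mod 1998696).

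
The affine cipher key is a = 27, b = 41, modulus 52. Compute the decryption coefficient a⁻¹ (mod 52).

Run Euclid on (52, 27):
52 = 1·27 + 25
27 = 1·25 + 2
25 = 12·2 + 1
2 = 2·1 + 0
The gcd is 1. Working backward:
1 = 25 − 12·2
1 = −12·27 + 13·25
1 = 13·52 − 25·27
Hence 27⁻¹ ≡ -25 ≡ 27 (mod 52).

27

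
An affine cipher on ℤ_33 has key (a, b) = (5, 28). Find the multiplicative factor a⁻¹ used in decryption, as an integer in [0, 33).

20

Extended Euclidean algorithm:
33 = 6×5 + 3
5 = 1×3 + 2
3 = 1×2 + 1
2 = 2×1 + 0
The gcd is 1. Working backward:
1 = 3 − 2
1 = −5 + 2·3
1 = 2·33 − 13·5
So 5·(-13) ≡ 1 (mod 33), and -13 ≡ 20 (mod 33).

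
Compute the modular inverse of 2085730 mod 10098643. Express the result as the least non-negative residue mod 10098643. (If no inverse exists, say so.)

5496789

Extended Euclidean algorithm:
10098643 = 4×2085730 + 1755723
2085730 = 1×1755723 + 330007
1755723 = 5×330007 + 105688
330007 = 3×105688 + 12943
105688 = 8×12943 + 2144
12943 = 6×2144 + 79
2144 = 27×79 + 11
79 = 7×11 + 2
11 = 5×2 + 1
2 = 2×1 + 0
The gcd is 1. Working backward:
1 = 11 − 5·2
1 = −5·79 + 36·11
1 = 36·2144 − 977·79
1 = −977·12943 + 5898·2144
1 = 5898·105688 − 48161·12943
1 = −48161·330007 + 150381·105688
1 = 150381·1755723 − 800066·330007
1 = −800066·2085730 + 950447·1755723
1 = 950447·10098643 − 4601854·2085730
Thus 2085730·(-4601854) ≡ 1 (mod 10098643); reducing, -4601854 mod 10098643 = 5496789.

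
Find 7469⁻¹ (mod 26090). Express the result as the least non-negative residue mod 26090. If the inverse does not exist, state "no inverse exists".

Extended Euclidean algorithm:
26090 = 3·7469 + 3683
7469 = 2·3683 + 103
3683 = 35·103 + 78
103 = 1·78 + 25
78 = 3·25 + 3
25 = 8·3 + 1
3 = 3·1 + 0
Since gcd(7469, 26090) = 1, back-substitute to write 1 as a combination:
1 = 25 − 8·3
1 = −8·78 + 25·25
1 = 25·103 − 33·78
1 = −33·3683 + 1180·103
1 = 1180·7469 − 2393·3683
1 = −2393·26090 + 8359·7469
So 7469·8359 ≡ 1 (mod 26090).

8359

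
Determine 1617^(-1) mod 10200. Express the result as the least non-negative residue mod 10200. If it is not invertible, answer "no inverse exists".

Euclidean algorithm on 10200, 1617:
10200 = 6·1617 + 498
1617 = 3·498 + 123
498 = 4·123 + 6
123 = 20·6 + 3
6 = 2·3 + 0
The gcd is 3, not 1, hence no inverse exists.

no inverse exists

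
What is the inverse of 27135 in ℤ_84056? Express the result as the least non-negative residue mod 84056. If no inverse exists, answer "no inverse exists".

Extended Euclidean algorithm:
84056 = 3*27135 + 2651
27135 = 10*2651 + 625
2651 = 4*625 + 151
625 = 4*151 + 21
151 = 7*21 + 4
21 = 5*4 + 1
4 = 4*1 + 0
Since gcd(27135, 84056) = 1, back-substitute to write 1 as a combination:
1 = 21 − 5·4
1 = −5·151 + 36·21
1 = 36·625 − 149·151
1 = −149·2651 + 632·625
1 = 632·27135 − 6469·2651
1 = −6469·84056 + 20039·27135
So 27135·20039 ≡ 1 (mod 84056).

20039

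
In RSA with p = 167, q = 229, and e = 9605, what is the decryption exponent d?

27989

φ(n) = (p−1)(q−1) = 166·228 = 37848.
Need d with 9605·d ≡ 1 (mod 37848). Apply the extended Euclidean algorithm:
37848 = 3·9605 + 9033
9605 = 1·9033 + 572
9033 = 15·572 + 453
572 = 1·453 + 119
453 = 3·119 + 96
119 = 1·96 + 23
96 = 4·23 + 4
23 = 5·4 + 3
4 = 1·3 + 1
3 = 3·1 + 0
Back-substitute:
1 = 4 − 3
1 = −23 + 6·4
1 = 6·96 − 25·23
1 = −25·119 + 31·96
1 = 31·453 − 118·119
1 = −118·572 + 149·453
1 = 149·9033 − 2353·572
1 = −2353·9605 + 2502·9033
1 = 2502·37848 − 9859·9605
So 9605·(-9859) ≡ 1 (mod 37848), hence d ≡ -9859 ≡ 27989 (mod 37848).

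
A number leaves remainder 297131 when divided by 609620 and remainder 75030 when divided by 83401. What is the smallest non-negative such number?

Write x = 297131 + 609620·k. Then 609620·k ≡ 75030 − 297131 ≡ 28102 (mod 83401).
Need 609620⁻¹ mod 83401. Extended Euclid on (83401, 25813):
83401 = 3·25813 + 5962
25813 = 4·5962 + 1965
5962 = 3·1965 + 67
1965 = 29·67 + 22
67 = 3·22 + 1
22 = 22·1 + 0
Back-substitute:
1 = 67 − 3·22
1 = −3·1965 + 88·67
1 = 88·5962 − 267·1965
1 = −267·25813 + 1156·5962
1 = 1156·83401 − 3735·25813
609620⁻¹ ≡ 79666 (mod 83401), so k ≡ 79666·28102 ≡ 40889 (mod 83401).
x = 297131 + 609620·40889 = 24927049311.

24927049311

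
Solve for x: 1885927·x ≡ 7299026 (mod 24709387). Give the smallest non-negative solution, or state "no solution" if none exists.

First find gcd(1885927, 24709387):
24709387 = 13×1885927 + 192336
1885927 = 9×192336 + 154903
192336 = 1×154903 + 37433
154903 = 4×37433 + 5171
37433 = 7×5171 + 1236
5171 = 4×1236 + 227
1236 = 5×227 + 101
227 = 2×101 + 25
101 = 4×25 + 1
25 = 25×1 + 0
gcd = 1, so a unique solution mod 24709387 exists.
Back-substitute for the Bézout coefficients:
1 = 101 − 4·25
1 = −4·227 + 9·101
1 = 9·1236 − 49·227
1 = −49·5171 + 205·1236
1 = 205·37433 − 1484·5171
1 = −1484·154903 + 6141·37433
1 = 6141·192336 − 7625·154903
1 = −7625·1885927 + 74766·192336
1 = 74766·24709387 − 979583·1885927
So 1885927·(-979583) ≡ 1 (mod 24709387), giving 1885927⁻¹ ≡ 23729804.
x ≡ 1885927⁻¹·7299026 ≡ 23729804·7299026 ≡ 5273710 (mod 24709387).

5273710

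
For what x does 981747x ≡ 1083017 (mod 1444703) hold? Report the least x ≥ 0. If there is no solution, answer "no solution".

55766

First find gcd(981747, 1444703):
1444703 = 1*981747 + 462956
981747 = 2*462956 + 55835
462956 = 8*55835 + 16276
55835 = 3*16276 + 7007
16276 = 2*7007 + 2262
7007 = 3*2262 + 221
2262 = 10*221 + 52
221 = 4*52 + 13
52 = 4*13 + 0
gcd = 13 and 13 | 1083017, so solutions exist. Divide through by 13: 75519x ≡ 83309 (mod 111131).
Now find 75519⁻¹ mod 111131:
111131 = 1*75519 + 35612
75519 = 2*35612 + 4295
35612 = 8*4295 + 1252
4295 = 3*1252 + 539
1252 = 2*539 + 174
539 = 3*174 + 17
174 = 10*17 + 4
17 = 4*4 + 1
4 = 4*1 + 0
Back-substitute:
1 = 17 − 4·4
1 = −4·174 + 41·17
1 = 41·539 − 127·174
1 = −127·1252 + 295·539
1 = 295·4295 − 1012·1252
1 = −1012·35612 + 8391·4295
1 = 8391·75519 − 17794·35612
1 = −17794·111131 + 26185·75519
So 75519⁻¹ ≡ 26185 (mod 111131).
Then x ≡ 26185·83309 ≡ 55766 (mod 111131); the smallest non-negative solution is x = 55766.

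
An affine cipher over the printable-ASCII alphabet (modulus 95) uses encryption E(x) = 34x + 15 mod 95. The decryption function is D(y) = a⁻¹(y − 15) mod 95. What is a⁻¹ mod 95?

Run Euclid on (95, 34):
95 = 2*34 + 27
34 = 1*27 + 7
27 = 3*7 + 6
7 = 1*6 + 1
6 = 6*1 + 0
Since gcd(34, 95) = 1, back-substitute to write 1 as a combination:
1 = 7 − 6
1 = −27 + 4·7
1 = 4·34 − 5·27
1 = −5·95 + 14·34
So 34·14 ≡ 1 (mod 95).

14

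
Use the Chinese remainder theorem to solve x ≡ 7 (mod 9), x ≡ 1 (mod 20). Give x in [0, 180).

61

Write x = 7 + 9·k. Then 9·k ≡ 1 − 7 ≡ 14 (mod 20).
Need 9⁻¹ mod 20. Extended Euclid on (20, 9):
20 = 2*9 + 2
9 = 4*2 + 1
2 = 2*1 + 0
Back-substitute:
1 = 9 − 4·2
1 = −4·20 + 9·9
9⁻¹ ≡ 9 (mod 20), so k ≡ 9·14 ≡ 6 (mod 20).
x = 7 + 9·6 = 61.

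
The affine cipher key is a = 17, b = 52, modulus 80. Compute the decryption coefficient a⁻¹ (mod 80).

gcd(80, 17) by repeated division:
80 = 4×17 + 12
17 = 1×12 + 5
12 = 2×5 + 2
5 = 2×2 + 1
2 = 2×1 + 0
The gcd is 1. Working backward:
1 = 5 − 2·2
1 = −2·12 + 5·5
1 = 5·17 − 7·12
1 = −7·80 + 33·17
So 17·33 ≡ 1 (mod 80).

33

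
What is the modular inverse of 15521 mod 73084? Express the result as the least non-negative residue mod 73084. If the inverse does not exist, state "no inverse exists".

no inverse exists

Compute gcd(15521, 73084):
73084 = 4*15521 + 11000
15521 = 1*11000 + 4521
11000 = 2*4521 + 1958
4521 = 2*1958 + 605
1958 = 3*605 + 143
605 = 4*143 + 33
143 = 4*33 + 11
33 = 3*11 + 0
gcd(15521, 73084) = 11 ≠ 1, so 15521 has no multiplicative inverse modulo 73084.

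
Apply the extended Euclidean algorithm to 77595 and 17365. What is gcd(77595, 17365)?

Repeated division:
77595 = 4·17365 + 8135
17365 = 2·8135 + 1095
8135 = 7·1095 + 470
1095 = 2·470 + 155
470 = 3·155 + 5
155 = 31·5 + 0
gcd(77595, 17365) = 5.
Back-substituting:
5 = 470 − 3·155
5 = −3·1095 + 7·470
5 = 7·8135 − 52·1095
5 = −52·17365 + 111·8135
5 = 111·77595 − 496·17365
So 5 = (111)·77595 + (-496)·17365.

5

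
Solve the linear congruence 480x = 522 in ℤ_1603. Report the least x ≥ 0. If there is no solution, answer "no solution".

1023

First find gcd(480, 1603):
1603 = 3*480 + 163
480 = 2*163 + 154
163 = 1*154 + 9
154 = 17*9 + 1
9 = 9*1 + 0
gcd = 1, so a unique solution mod 1603 exists.
Back-substitute for the Bézout coefficients:
1 = 154 − 17·9
1 = −17·163 + 18·154
1 = 18·480 − 53·163
1 = −53·1603 + 177·480
So 480·(177) ≡ 1 (mod 1603), giving 480⁻¹ ≡ 177.
x ≡ 480⁻¹·522 ≡ 177·522 ≡ 1023 (mod 1603).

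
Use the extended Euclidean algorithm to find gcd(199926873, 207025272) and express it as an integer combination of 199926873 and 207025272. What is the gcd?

9

Apply Euclid's algorithm to 207025272 and 199926873:
207025272 = 1·199926873 + 7098399
199926873 = 28·7098399 + 1171701
7098399 = 6·1171701 + 68193
1171701 = 17·68193 + 12420
68193 = 5·12420 + 6093
12420 = 2·6093 + 234
6093 = 26·234 + 9
234 = 26·9 + 0
gcd(199926873, 207025272) = 9.
Back-substituting:
9 = 6093 − 26·234
9 = −26·12420 + 53·6093
9 = 53·68193 − 291·12420
9 = −291·1171701 + 5000·68193
9 = 5000·7098399 − 30291·1171701
9 = −30291·199926873 + 853148·7098399
9 = 853148·207025272 − 883439·199926873
So 9 = (853148)·207025272 + (-883439)·199926873.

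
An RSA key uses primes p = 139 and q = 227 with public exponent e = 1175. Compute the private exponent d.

18527

φ(n) = (p−1)(q−1) = 138·226 = 31188.
Need d with 1175·d ≡ 1 (mod 31188). Apply the extended Euclidean algorithm:
31188 = 26·1175 + 638
1175 = 1·638 + 537
638 = 1·537 + 101
537 = 5·101 + 32
101 = 3·32 + 5
32 = 6·5 + 2
5 = 2·2 + 1
2 = 2·1 + 0
Back-substitute:
1 = 5 − 2·2
1 = −2·32 + 13·5
1 = 13·101 − 41·32
1 = −41·537 + 218·101
1 = 218·638 − 259·537
1 = −259·1175 + 477·638
1 = 477·31188 − 12661·1175
So 1175·(-12661) ≡ 1 (mod 31188), hence d ≡ -12661 ≡ 18527 (mod 31188).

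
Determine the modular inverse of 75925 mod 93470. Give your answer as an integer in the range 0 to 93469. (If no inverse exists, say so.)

no inverse exists

Compute gcd(75925, 93470):
93470 = 1×75925 + 17545
75925 = 4×17545 + 5745
17545 = 3×5745 + 310
5745 = 18×310 + 165
310 = 1×165 + 145
165 = 1×145 + 20
145 = 7×20 + 5
20 = 4×5 + 0
gcd(75925, 93470) = 5 ≠ 1, so 75925 has no multiplicative inverse modulo 93470.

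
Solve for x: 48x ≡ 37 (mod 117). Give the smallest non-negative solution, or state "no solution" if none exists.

no solution

gcd(48, 117):
117 = 2·48 + 21
48 = 2·21 + 6
21 = 3·6 + 3
6 = 2·3 + 0
gcd = 3, but 3 ∤ 37, so the congruence has no solution.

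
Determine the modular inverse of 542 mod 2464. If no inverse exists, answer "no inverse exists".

no inverse exists

Compute gcd(542, 2464):
2464 = 4·542 + 296
542 = 1·296 + 246
296 = 1·246 + 50
246 = 4·50 + 46
50 = 1·46 + 4
46 = 11·4 + 2
4 = 2·2 + 0
gcd(542, 2464) = 2 ≠ 1, so 542 has no multiplicative inverse modulo 2464.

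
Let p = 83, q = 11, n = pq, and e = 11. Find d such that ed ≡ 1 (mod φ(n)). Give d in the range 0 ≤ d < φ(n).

671

φ(n) = (p−1)(q−1) = 82·10 = 820.
Need d with 11·d ≡ 1 (mod 820). Apply the extended Euclidean algorithm:
820 = 74×11 + 6
11 = 1×6 + 5
6 = 1×5 + 1
5 = 5×1 + 0
Back-substitute:
1 = 6 − 5
1 = −11 + 2·6
1 = 2·820 − 149·11
So 11·(-149) ≡ 1 (mod 820), hence d ≡ -149 ≡ 671 (mod 820).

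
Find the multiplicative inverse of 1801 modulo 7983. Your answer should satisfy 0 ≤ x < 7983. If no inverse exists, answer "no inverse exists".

1117

Apply the Euclidean algorithm to 7983 and 1801:
7983 = 4×1801 + 779
1801 = 2×779 + 243
779 = 3×243 + 50
243 = 4×50 + 43
50 = 1×43 + 7
43 = 6×7 + 1
7 = 7×1 + 0
The gcd is 1. Working backward:
1 = 43 − 6·7
1 = −6·50 + 7·43
1 = 7·243 − 34·50
1 = −34·779 + 109·243
1 = 109·1801 − 252·779
1 = −252·7983 + 1117·1801
So 1801·1117 ≡ 1 (mod 7983).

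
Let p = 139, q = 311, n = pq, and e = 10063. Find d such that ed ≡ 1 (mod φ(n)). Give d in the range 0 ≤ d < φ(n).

φ(n) = (p−1)(q−1) = 138·310 = 42780.
Need d with 10063·d ≡ 1 (mod 42780). Apply the extended Euclidean algorithm:
42780 = 4×10063 + 2528
10063 = 3×2528 + 2479
2528 = 1×2479 + 49
2479 = 50×49 + 29
49 = 1×29 + 20
29 = 1×20 + 9
20 = 2×9 + 2
9 = 4×2 + 1
2 = 2×1 + 0
Back-substitute:
1 = 9 − 4·2
1 = −4·20 + 9·9
1 = 9·29 − 13·20
1 = −13·49 + 22·29
1 = 22·2479 − 1113·49
1 = −1113·2528 + 1135·2479
1 = 1135·10063 − 4518·2528
1 = −4518·42780 + 19207·10063
So 10063·19207 ≡ 1 (mod 42780), hence d = 19207.

19207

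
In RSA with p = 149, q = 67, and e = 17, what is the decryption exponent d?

φ(n) = (p−1)(q−1) = 148·66 = 9768.
Need d with 17·d ≡ 1 (mod 9768). Apply the extended Euclidean algorithm:
9768 = 574·17 + 10
17 = 1·10 + 7
10 = 1·7 + 3
7 = 2·3 + 1
3 = 3·1 + 0
Back-substitute:
1 = 7 − 2·3
1 = −2·10 + 3·7
1 = 3·17 − 5·10
1 = −5·9768 + 2873·17
So 17·2873 ≡ 1 (mod 9768), hence d = 2873.

2873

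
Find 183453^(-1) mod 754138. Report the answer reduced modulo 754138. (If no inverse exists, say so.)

gcd(754138, 183453) by repeated division:
754138 = 4×183453 + 20326
183453 = 9×20326 + 519
20326 = 39×519 + 85
519 = 6×85 + 9
85 = 9×9 + 4
9 = 2×4 + 1
4 = 4×1 + 0
Since gcd(183453, 754138) = 1, back-substitute to write 1 as a combination:
1 = 9 − 2·4
1 = −2·85 + 19·9
1 = 19·519 − 116·85
1 = −116·20326 + 4543·519
1 = 4543·183453 − 41003·20326
1 = −41003·754138 + 168555·183453
So 183453·168555 ≡ 1 (mod 754138).

168555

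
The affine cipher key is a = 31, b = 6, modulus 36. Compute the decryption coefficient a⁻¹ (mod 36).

Apply the Euclidean algorithm to 36 and 31:
36 = 1*31 + 5
31 = 6*5 + 1
5 = 5*1 + 0
gcd = 1, so the inverse exists. Back-substitute:
1 = 31 − 6·5
1 = −6·36 + 7·31
So 31·7 ≡ 1 (mod 36).

7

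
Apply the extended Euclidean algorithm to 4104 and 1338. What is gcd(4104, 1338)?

6

Euclidean algorithm:
4104 = 3×1338 + 90
1338 = 14×90 + 78
90 = 1×78 + 12
78 = 6×12 + 6
12 = 2×6 + 0
gcd(4104, 1338) = 6.
Back-substituting:
6 = 78 − 6·12
6 = −6·90 + 7·78
6 = 7·1338 − 104·90
6 = −104·4104 + 319·1338
So 6 = (-104)·4104 + (319)·1338.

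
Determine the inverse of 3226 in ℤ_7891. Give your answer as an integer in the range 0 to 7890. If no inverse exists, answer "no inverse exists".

839

Apply the Euclidean algorithm to 7891 and 3226:
7891 = 2·3226 + 1439
3226 = 2·1439 + 348
1439 = 4·348 + 47
348 = 7·47 + 19
47 = 2·19 + 9
19 = 2·9 + 1
9 = 9·1 + 0
gcd = 1, so the inverse exists. Back-substitute:
1 = 19 − 2·9
1 = −2·47 + 5·19
1 = 5·348 − 37·47
1 = −37·1439 + 153·348
1 = 153·3226 − 343·1439
1 = −343·7891 + 839·3226
So 3226·839 ≡ 1 (mod 7891).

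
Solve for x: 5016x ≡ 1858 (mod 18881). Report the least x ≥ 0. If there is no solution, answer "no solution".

6949

First find gcd(5016, 18881):
18881 = 3*5016 + 3833
5016 = 1*3833 + 1183
3833 = 3*1183 + 284
1183 = 4*284 + 47
284 = 6*47 + 2
47 = 23*2 + 1
2 = 2*1 + 0
gcd = 1, so a unique solution mod 18881 exists.
Back-substitute for the Bézout coefficients:
1 = 47 − 23·2
1 = −23·284 + 139·47
1 = 139·1183 − 579·284
1 = −579·3833 + 1876·1183
1 = 1876·5016 − 2455·3833
1 = −2455·18881 + 9241·5016
So 5016·(9241) ≡ 1 (mod 18881), giving 5016⁻¹ ≡ 9241.
x ≡ 5016⁻¹·1858 ≡ 9241·1858 ≡ 6949 (mod 18881).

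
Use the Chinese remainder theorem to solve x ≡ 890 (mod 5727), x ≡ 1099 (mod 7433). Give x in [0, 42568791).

Write x = 890 + 5727·k. Then 5727·k ≡ 1099 − 890 ≡ 209 (mod 7433).
Need 5727⁻¹ mod 7433. Extended Euclid on (7433, 5727):
7433 = 1·5727 + 1706
5727 = 3·1706 + 609
1706 = 2·609 + 488
609 = 1·488 + 121
488 = 4·121 + 4
121 = 30·4 + 1
4 = 4·1 + 0
Back-substitute:
1 = 121 − 30·4
1 = −30·488 + 121·121
1 = 121·609 − 151·488
1 = −151·1706 + 423·609
1 = 423·5727 − 1420·1706
1 = −1420·7433 + 1843·5727
5727⁻¹ ≡ 1843 (mod 7433), so k ≡ 1843·209 ≡ 6104 (mod 7433).
x = 890 + 5727·6104 = 34958498.

34958498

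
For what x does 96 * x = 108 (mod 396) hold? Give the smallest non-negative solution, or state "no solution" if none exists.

30

First find gcd(96, 396):
396 = 4×96 + 12
96 = 8×12 + 0
gcd = 12 and 12 | 108, so solutions exist. Divide through by 12: 8x ≡ 9 (mod 33).
Now find 8⁻¹ mod 33:
33 = 4·8 + 1
8 = 8·1 + 0
Back-substitute:
1 = 33 − 4·8
So 8·(-4) ≡ 1 (mod 33), i.e. 8⁻¹ ≡ 29.
Then x ≡ 29·9 ≡ 30 (mod 33); the smallest non-negative solution is x = 30.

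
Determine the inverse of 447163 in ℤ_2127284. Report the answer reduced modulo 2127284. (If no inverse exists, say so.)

Extended Euclidean algorithm:
2127284 = 4·447163 + 338632
447163 = 1·338632 + 108531
338632 = 3·108531 + 13039
108531 = 8·13039 + 4219
13039 = 3·4219 + 382
4219 = 11·382 + 17
382 = 22·17 + 8
17 = 2·8 + 1
8 = 8·1 + 0
Since gcd(447163, 2127284) = 1, back-substitute to write 1 as a combination:
1 = 17 − 2·8
1 = −2·382 + 45·17
1 = 45·4219 − 497·382
1 = −497·13039 + 1536·4219
1 = 1536·108531 − 12785·13039
1 = −12785·338632 + 39891·108531
1 = 39891·447163 − 52676·338632
1 = −52676·2127284 + 250595·447163
So 447163·250595 ≡ 1 (mod 2127284).

250595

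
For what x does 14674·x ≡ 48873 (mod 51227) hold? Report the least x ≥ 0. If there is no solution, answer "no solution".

1878

First find gcd(14674, 51227):
51227 = 3*14674 + 7205
14674 = 2*7205 + 264
7205 = 27*264 + 77
264 = 3*77 + 33
77 = 2*33 + 11
33 = 3*11 + 0
gcd = 11 and 11 | 48873, so solutions exist. Divide through by 11: 1334x ≡ 4443 (mod 4657).
Now find 1334⁻¹ mod 4657:
4657 = 3*1334 + 655
1334 = 2*655 + 24
655 = 27*24 + 7
24 = 3*7 + 3
7 = 2*3 + 1
3 = 3*1 + 0
Back-substitute:
1 = 7 − 2·3
1 = −2·24 + 7·7
1 = 7·655 − 191·24
1 = −191·1334 + 389·655
1 = 389·4657 − 1358·1334
So 1334·(-1358) ≡ 1 (mod 4657), i.e. 1334⁻¹ ≡ 3299.
Then x ≡ 3299·4443 ≡ 1878 (mod 4657); the smallest non-negative solution is x = 1878.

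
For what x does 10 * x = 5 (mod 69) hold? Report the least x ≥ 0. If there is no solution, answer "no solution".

35

First find gcd(10, 69):
69 = 6*10 + 9
10 = 1*9 + 1
9 = 9*1 + 0
gcd = 1, so a unique solution mod 69 exists.
Back-substitute for the Bézout coefficients:
1 = 10 − 9
1 = −69 + 7·10
So 10·(7) ≡ 1 (mod 69), giving 10⁻¹ ≡ 7.
x ≡ 10⁻¹·5 ≡ 7·5 ≡ 35 (mod 69).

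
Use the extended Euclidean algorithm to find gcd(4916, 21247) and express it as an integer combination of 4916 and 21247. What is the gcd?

Euclidean algorithm:
21247 = 4·4916 + 1583
4916 = 3·1583 + 167
1583 = 9·167 + 80
167 = 2·80 + 7
80 = 11·7 + 3
7 = 2·3 + 1
3 = 3·1 + 0
gcd(4916, 21247) = 1.
Back-substituting:
1 = 7 − 2·3
1 = −2·80 + 23·7
1 = 23·167 − 48·80
1 = −48·1583 + 455·167
1 = 455·4916 − 1413·1583
1 = −1413·21247 + 6107·4916
So 1 = (-1413)·21247 + (6107)·4916.

1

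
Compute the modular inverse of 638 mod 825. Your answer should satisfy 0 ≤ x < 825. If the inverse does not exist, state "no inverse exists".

Compute gcd(638, 825):
825 = 1·638 + 187
638 = 3·187 + 77
187 = 2·77 + 33
77 = 2·33 + 11
33 = 3·11 + 0
The gcd is 11, not 1, hence no inverse exists.

no inverse exists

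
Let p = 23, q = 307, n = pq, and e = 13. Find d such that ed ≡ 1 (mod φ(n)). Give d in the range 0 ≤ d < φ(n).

3625

φ(n) = (p−1)(q−1) = 22·306 = 6732.
Need d with 13·d ≡ 1 (mod 6732). Apply the extended Euclidean algorithm:
6732 = 517×13 + 11
13 = 1×11 + 2
11 = 5×2 + 1
2 = 2×1 + 0
Back-substitute:
1 = 11 − 5·2
1 = −5·13 + 6·11
1 = 6·6732 − 3107·13
So 13·(-3107) ≡ 1 (mod 6732), hence d ≡ -3107 ≡ 3625 (mod 6732).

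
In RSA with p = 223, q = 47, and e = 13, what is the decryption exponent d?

8641

φ(n) = (p−1)(q−1) = 222·46 = 10212.
Need d with 13·d ≡ 1 (mod 10212). Apply the extended Euclidean algorithm:
10212 = 785·13 + 7
13 = 1·7 + 6
7 = 1·6 + 1
6 = 6·1 + 0
Back-substitute:
1 = 7 − 6
1 = −13 + 2·7
1 = 2·10212 − 1571·13
So 13·(-1571) ≡ 1 (mod 10212), hence d ≡ -1571 ≡ 8641 (mod 10212).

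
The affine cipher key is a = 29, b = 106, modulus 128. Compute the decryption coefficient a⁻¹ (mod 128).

Apply the Euclidean algorithm to 128 and 29:
128 = 4*29 + 12
29 = 2*12 + 5
12 = 2*5 + 2
5 = 2*2 + 1
2 = 2*1 + 0
The gcd is 1. Working backward:
1 = 5 − 2·2
1 = −2·12 + 5·5
1 = 5·29 − 12·12
1 = −12·128 + 53·29
So 29·53 ≡ 1 (mod 128).

53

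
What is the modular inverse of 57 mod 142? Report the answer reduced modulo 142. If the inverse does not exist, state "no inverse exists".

5

Apply the Euclidean algorithm to 142 and 57:
142 = 2×57 + 28
57 = 2×28 + 1
28 = 28×1 + 0
The gcd is 1. Working backward:
1 = 57 − 2·28
1 = −2·142 + 5·57
So 57·5 ≡ 1 (mod 142).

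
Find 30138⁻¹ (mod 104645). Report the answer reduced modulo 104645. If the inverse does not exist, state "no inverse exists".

Apply the Euclidean algorithm to 104645 and 30138:
104645 = 3*30138 + 14231
30138 = 2*14231 + 1676
14231 = 8*1676 + 823
1676 = 2*823 + 30
823 = 27*30 + 13
30 = 2*13 + 4
13 = 3*4 + 1
4 = 4*1 + 0
gcd = 1, so the inverse exists. Back-substitute:
1 = 13 − 3·4
1 = −3·30 + 7·13
1 = 7·823 − 192·30
1 = −192·1676 + 391·823
1 = 391·14231 − 3320·1676
1 = −3320·30138 + 7031·14231
1 = 7031·104645 − 24413·30138
Thus 30138·(-24413) ≡ 1 (mod 104645); reducing, -24413 mod 104645 = 80232.

80232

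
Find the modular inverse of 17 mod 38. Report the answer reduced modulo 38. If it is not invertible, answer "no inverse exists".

9

Apply the Euclidean algorithm to 38 and 17:
38 = 2*17 + 4
17 = 4*4 + 1
4 = 4*1 + 0
The gcd is 1. Working backward:
1 = 17 − 4·4
1 = −4·38 + 9·17
So 17·9 ≡ 1 (mod 38).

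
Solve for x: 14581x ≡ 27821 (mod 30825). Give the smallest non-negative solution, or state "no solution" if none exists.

First find gcd(14581, 30825):
30825 = 2×14581 + 1663
14581 = 8×1663 + 1277
1663 = 1×1277 + 386
1277 = 3×386 + 119
386 = 3×119 + 29
119 = 4×29 + 3
29 = 9×3 + 2
3 = 1×2 + 1
2 = 2×1 + 0
gcd = 1, so a unique solution mod 30825 exists.
Back-substitute for the Bézout coefficients:
1 = 3 − 2
1 = −29 + 10·3
1 = 10·119 − 41·29
1 = −41·386 + 133·119
1 = 133·1277 − 440·386
1 = −440·1663 + 573·1277
1 = 573·14581 − 5024·1663
1 = −5024·30825 + 10621·14581
So 14581·(10621) ≡ 1 (mod 30825), giving 14581⁻¹ ≡ 10621.
x ≡ 14581⁻¹·27821 ≡ 10621·27821 ≡ 29216 (mod 30825).

29216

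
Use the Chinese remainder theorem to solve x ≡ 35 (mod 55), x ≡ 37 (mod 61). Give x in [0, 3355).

1135

Write x = 35 + 55·k. Then 55·k ≡ 37 − 35 ≡ 2 (mod 61).
Need 55⁻¹ mod 61. Extended Euclid on (61, 55):
61 = 1·55 + 6
55 = 9·6 + 1
6 = 6·1 + 0
Back-substitute:
1 = 55 − 9·6
1 = −9·61 + 10·55
55⁻¹ ≡ 10 (mod 61), so k ≡ 10·2 ≡ 20 (mod 61).
x = 35 + 55·20 = 1135.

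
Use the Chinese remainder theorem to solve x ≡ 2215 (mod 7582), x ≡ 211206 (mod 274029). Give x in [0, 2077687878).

Write x = 2215 + 7582·k. Then 7582·k ≡ 211206 − 2215 ≡ 208991 (mod 274029).
Need 7582⁻¹ mod 274029. Extended Euclid on (274029, 7582):
274029 = 36·7582 + 1077
7582 = 7·1077 + 43
1077 = 25·43 + 2
43 = 21·2 + 1
2 = 2·1 + 0
Back-substitute:
1 = 43 − 21·2
1 = −21·1077 + 526·43
1 = 526·7582 − 3703·1077
1 = −3703·274029 + 133834·7582
7582⁻¹ ≡ 133834 (mod 274029), so k ≡ 133834·208991 ≡ 235493 (mod 274029).
x = 2215 + 7582·235493 = 1785510141.

1785510141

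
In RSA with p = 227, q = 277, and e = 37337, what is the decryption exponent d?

39425

φ(n) = (p−1)(q−1) = 226·276 = 62376.
Need d with 37337·d ≡ 1 (mod 62376). Apply the extended Euclidean algorithm:
62376 = 1×37337 + 25039
37337 = 1×25039 + 12298
25039 = 2×12298 + 443
12298 = 27×443 + 337
443 = 1×337 + 106
337 = 3×106 + 19
106 = 5×19 + 11
19 = 1×11 + 8
11 = 1×8 + 3
8 = 2×3 + 2
3 = 1×2 + 1
2 = 2×1 + 0
Back-substitute:
1 = 3 − 2
1 = −8 + 3·3
1 = 3·11 − 4·8
1 = −4·19 + 7·11
1 = 7·106 − 39·19
1 = −39·337 + 124·106
1 = 124·443 − 163·337
1 = −163·12298 + 4525·443
1 = 4525·25039 − 9213·12298
1 = −9213·37337 + 13738·25039
1 = 13738·62376 − 22951·37337
So 37337·(-22951) ≡ 1 (mod 62376), hence d ≡ -22951 ≡ 39425 (mod 62376).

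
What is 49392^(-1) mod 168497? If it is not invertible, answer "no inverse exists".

no inverse exists

Compute gcd(49392, 168497):
168497 = 3×49392 + 20321
49392 = 2×20321 + 8750
20321 = 2×8750 + 2821
8750 = 3×2821 + 287
2821 = 9×287 + 238
287 = 1×238 + 49
238 = 4×49 + 42
49 = 1×42 + 7
42 = 6×7 + 0
The gcd is 7, not 1, hence no inverse exists.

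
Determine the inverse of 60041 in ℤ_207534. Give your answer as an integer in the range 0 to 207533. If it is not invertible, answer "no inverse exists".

gcd(207534, 60041) by repeated division:
207534 = 3×60041 + 27411
60041 = 2×27411 + 5219
27411 = 5×5219 + 1316
5219 = 3×1316 + 1271
1316 = 1×1271 + 45
1271 = 28×45 + 11
45 = 4×11 + 1
11 = 11×1 + 0
gcd = 1, so the inverse exists. Back-substitute:
1 = 45 − 4·11
1 = −4·1271 + 113·45
1 = 113·1316 − 117·1271
1 = −117·5219 + 464·1316
1 = 464·27411 − 2437·5219
1 = −2437·60041 + 5338·27411
1 = 5338·207534 − 18451·60041
Hence 60041⁻¹ ≡ -18451 ≡ 189083 (mod 207534).

189083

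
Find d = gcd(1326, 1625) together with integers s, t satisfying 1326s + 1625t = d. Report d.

13

Euclidean algorithm:
1625 = 1×1326 + 299
1326 = 4×299 + 130
299 = 2×130 + 39
130 = 3×39 + 13
39 = 3×13 + 0
gcd(1326, 1625) = 13.
Back-substituting:
13 = 130 − 3·39
13 = −3·299 + 7·130
13 = 7·1326 − 31·299
13 = −31·1625 + 38·1326
So 13 = (-31)·1625 + (38)·1326.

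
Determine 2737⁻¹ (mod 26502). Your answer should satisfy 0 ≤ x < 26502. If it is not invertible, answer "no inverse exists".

Compute gcd(2737, 26502):
26502 = 9·2737 + 1869
2737 = 1·1869 + 868
1869 = 2·868 + 133
868 = 6·133 + 70
133 = 1·70 + 63
70 = 1·63 + 7
63 = 9·7 + 0
The gcd is 7, not 1, hence no inverse exists.

no inverse exists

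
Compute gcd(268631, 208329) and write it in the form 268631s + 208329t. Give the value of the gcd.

Euclidean algorithm:
268631 = 1×208329 + 60302
208329 = 3×60302 + 27423
60302 = 2×27423 + 5456
27423 = 5×5456 + 143
5456 = 38×143 + 22
143 = 6×22 + 11
22 = 2×11 + 0
gcd(268631, 208329) = 11.
Back-substituting:
11 = 143 − 6·22
11 = −6·5456 + 229·143
11 = 229·27423 − 1151·5456
11 = −1151·60302 + 2531·27423
11 = 2531·208329 − 8744·60302
11 = −8744·268631 + 11275·208329
So 11 = (-8744)·268631 + (11275)·208329.

11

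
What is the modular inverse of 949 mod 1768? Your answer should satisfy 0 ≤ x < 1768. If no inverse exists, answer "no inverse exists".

Euclidean algorithm on 1768, 949:
1768 = 1·949 + 819
949 = 1·819 + 130
819 = 6·130 + 39
130 = 3·39 + 13
39 = 3·13 + 0
Since gcd = 13 > 1, 949 is not a unit mod 1768.

no inverse exists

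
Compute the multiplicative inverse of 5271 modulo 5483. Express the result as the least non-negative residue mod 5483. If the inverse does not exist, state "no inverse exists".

2457

Run Euclid on (5483, 5271):
5483 = 1*5271 + 212
5271 = 24*212 + 183
212 = 1*183 + 29
183 = 6*29 + 9
29 = 3*9 + 2
9 = 4*2 + 1
2 = 2*1 + 0
The gcd is 1. Working backward:
1 = 9 − 4·2
1 = −4·29 + 13·9
1 = 13·183 − 82·29
1 = −82·212 + 95·183
1 = 95·5271 − 2362·212
1 = −2362·5483 + 2457·5271
So 5271·2457 ≡ 1 (mod 5483).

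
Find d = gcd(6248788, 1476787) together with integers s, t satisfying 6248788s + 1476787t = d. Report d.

Euclidean algorithm:
6248788 = 4×1476787 + 341640
1476787 = 4×341640 + 110227
341640 = 3×110227 + 10959
110227 = 10×10959 + 637
10959 = 17×637 + 130
637 = 4×130 + 117
130 = 1×117 + 13
117 = 9×13 + 0
gcd(6248788, 1476787) = 13.
Express as a combination:
13 = 130 − 117
13 = −637 + 5·130
13 = 5·10959 − 86·637
13 = −86·110227 + 865·10959
13 = 865·341640 − 2681·110227
13 = −2681·1476787 + 11589·341640
13 = 11589·6248788 − 49037·1476787
So 13 = (11589)·6248788 + (-49037)·1476787.

13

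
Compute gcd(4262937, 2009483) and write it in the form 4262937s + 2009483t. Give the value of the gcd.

Apply Euclid's algorithm to 4262937 and 2009483:
4262937 = 2·2009483 + 243971
2009483 = 8·243971 + 57715
243971 = 4·57715 + 13111
57715 = 4·13111 + 5271
13111 = 2·5271 + 2569
5271 = 2·2569 + 133
2569 = 19·133 + 42
133 = 3·42 + 7
42 = 6·7 + 0
gcd(4262937, 2009483) = 7.
Express as a combination:
7 = 133 − 3·42
7 = −3·2569 + 58·133
7 = 58·5271 − 119·2569
7 = −119·13111 + 296·5271
7 = 296·57715 − 1303·13111
7 = −1303·243971 + 5508·57715
7 = 5508·2009483 − 45367·243971
7 = −45367·4262937 + 96242·2009483
So 7 = (-45367)·4262937 + (96242)·2009483.

7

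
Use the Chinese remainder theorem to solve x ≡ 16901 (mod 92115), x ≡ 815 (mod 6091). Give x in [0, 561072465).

518716466

Write x = 16901 + 92115·k. Then 92115·k ≡ 815 − 16901 ≡ 2187 (mod 6091).
Need 92115⁻¹ mod 6091. Extended Euclid on (6091, 750):
6091 = 8*750 + 91
750 = 8*91 + 22
91 = 4*22 + 3
22 = 7*3 + 1
3 = 3*1 + 0
Back-substitute:
1 = 22 − 7·3
1 = −7·91 + 29·22
1 = 29·750 − 239·91
1 = −239·6091 + 1941·750
92115⁻¹ ≡ 1941 (mod 6091), so k ≡ 1941·2187 ≡ 5631 (mod 6091).
x = 16901 + 92115·5631 = 518716466.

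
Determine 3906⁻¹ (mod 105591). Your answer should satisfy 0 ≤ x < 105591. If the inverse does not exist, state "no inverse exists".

Euclidean algorithm on 105591, 3906:
105591 = 27×3906 + 129
3906 = 30×129 + 36
129 = 3×36 + 21
36 = 1×21 + 15
21 = 1×15 + 6
15 = 2×6 + 3
6 = 2×3 + 0
gcd(3906, 105591) = 3 ≠ 1, so 3906 has no multiplicative inverse modulo 105591.

no inverse exists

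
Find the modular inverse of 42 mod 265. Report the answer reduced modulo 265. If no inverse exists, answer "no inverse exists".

gcd(265, 42) by repeated division:
265 = 6*42 + 13
42 = 3*13 + 3
13 = 4*3 + 1
3 = 3*1 + 0
The gcd is 1. Working backward:
1 = 13 − 4·3
1 = −4·42 + 13·13
1 = 13·265 − 82·42
Hence 42⁻¹ ≡ -82 ≡ 183 (mod 265).

183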